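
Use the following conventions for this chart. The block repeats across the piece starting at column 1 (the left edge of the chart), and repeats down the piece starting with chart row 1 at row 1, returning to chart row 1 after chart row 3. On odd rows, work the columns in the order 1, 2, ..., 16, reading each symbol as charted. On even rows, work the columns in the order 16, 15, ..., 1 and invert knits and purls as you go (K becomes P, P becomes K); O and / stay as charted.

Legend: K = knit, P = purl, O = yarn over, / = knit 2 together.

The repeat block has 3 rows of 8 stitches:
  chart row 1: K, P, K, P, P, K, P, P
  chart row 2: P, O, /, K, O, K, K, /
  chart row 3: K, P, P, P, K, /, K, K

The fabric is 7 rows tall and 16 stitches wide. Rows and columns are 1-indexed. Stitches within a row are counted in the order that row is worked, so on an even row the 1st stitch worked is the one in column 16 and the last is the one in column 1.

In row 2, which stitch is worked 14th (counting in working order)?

Row 2: (2-1) mod 3 = 1, so use chart row 2. Even row -> WS.
Chart row 2 tiled across columns 1-16: P O / K O K K / P O / K O K K /
Wrong side: read the tiled row from column 16 down to 1 and exchange K with P (leave O, /).
Row 2 as worked: / P P O P / O K / P P O P / O K
Stitch 14 in working order -> /

Stitch:
/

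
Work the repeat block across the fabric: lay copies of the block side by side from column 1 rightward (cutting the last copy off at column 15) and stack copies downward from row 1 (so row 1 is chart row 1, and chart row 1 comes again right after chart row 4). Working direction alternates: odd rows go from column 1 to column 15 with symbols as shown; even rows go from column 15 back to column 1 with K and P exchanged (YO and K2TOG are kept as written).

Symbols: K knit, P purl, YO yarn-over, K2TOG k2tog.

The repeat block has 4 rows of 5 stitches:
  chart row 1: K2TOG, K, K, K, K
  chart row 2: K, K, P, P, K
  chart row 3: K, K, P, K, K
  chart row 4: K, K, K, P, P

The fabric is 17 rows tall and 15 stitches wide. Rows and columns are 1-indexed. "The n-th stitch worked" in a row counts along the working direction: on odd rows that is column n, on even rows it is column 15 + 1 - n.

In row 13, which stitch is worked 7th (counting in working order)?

Row 13 uses chart row ((13-1) mod 4)+1 = 1. Row 13 is odd, so RS.
Chart row 1 tiled across columns 1-15: K2TOG K K K K K2TOG K K K K K2TOG K K K K
RS: work column 1 to column 15, symbols as charted — the tiled row is the row as worked.
Counting 7 along the worked row gives K.

Result:
K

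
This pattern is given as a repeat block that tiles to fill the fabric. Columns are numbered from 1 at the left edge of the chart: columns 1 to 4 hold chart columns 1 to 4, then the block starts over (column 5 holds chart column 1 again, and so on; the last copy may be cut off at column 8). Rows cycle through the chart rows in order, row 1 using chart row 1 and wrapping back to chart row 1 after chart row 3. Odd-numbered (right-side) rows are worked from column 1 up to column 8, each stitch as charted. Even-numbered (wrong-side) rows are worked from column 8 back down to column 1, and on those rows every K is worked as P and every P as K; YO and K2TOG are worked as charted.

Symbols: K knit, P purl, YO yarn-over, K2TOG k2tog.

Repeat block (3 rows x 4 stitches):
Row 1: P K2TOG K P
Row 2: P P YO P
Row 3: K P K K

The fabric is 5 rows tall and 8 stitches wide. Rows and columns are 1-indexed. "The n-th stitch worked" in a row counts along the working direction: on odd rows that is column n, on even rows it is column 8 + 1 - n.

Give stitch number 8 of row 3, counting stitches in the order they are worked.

For row 3: chart row = ((3-1) mod 3) + 1 = 3; this is a RS (odd) row.
Chart row 3 tiled across columns 1-8: K P K K K P K K
RS: work column 1 to column 8, symbols as charted — the tiled row is the row as worked.
The 8th stitch worked is K.

== STITCH ==
K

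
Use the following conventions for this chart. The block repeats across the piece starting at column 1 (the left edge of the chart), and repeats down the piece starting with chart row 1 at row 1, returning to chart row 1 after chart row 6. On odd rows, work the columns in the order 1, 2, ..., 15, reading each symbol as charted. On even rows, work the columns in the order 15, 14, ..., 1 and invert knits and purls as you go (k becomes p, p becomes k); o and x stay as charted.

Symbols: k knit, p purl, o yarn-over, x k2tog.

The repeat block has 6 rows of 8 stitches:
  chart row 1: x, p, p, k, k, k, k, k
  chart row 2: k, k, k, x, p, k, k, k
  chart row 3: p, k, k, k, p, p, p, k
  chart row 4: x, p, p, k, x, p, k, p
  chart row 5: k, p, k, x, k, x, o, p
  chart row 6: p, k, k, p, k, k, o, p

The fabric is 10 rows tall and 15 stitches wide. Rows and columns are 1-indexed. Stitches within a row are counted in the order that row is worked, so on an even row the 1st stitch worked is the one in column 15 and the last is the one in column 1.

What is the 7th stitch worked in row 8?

Row 8 uses chart row ((8-1) mod 6)+1 = 2. Row 8 is even, so WS.
Chart row 2 tiled across columns 1-15: k k k x p k k k k k k x p k k
WS: work from column 15 back to column 1 (reverse the tiled row), swapping k<->p (o and x unchanged).
Row 8 as worked: p p k x p p p p p p k x p p p
Counting 7 along the worked row gives p.

== STITCH ==
p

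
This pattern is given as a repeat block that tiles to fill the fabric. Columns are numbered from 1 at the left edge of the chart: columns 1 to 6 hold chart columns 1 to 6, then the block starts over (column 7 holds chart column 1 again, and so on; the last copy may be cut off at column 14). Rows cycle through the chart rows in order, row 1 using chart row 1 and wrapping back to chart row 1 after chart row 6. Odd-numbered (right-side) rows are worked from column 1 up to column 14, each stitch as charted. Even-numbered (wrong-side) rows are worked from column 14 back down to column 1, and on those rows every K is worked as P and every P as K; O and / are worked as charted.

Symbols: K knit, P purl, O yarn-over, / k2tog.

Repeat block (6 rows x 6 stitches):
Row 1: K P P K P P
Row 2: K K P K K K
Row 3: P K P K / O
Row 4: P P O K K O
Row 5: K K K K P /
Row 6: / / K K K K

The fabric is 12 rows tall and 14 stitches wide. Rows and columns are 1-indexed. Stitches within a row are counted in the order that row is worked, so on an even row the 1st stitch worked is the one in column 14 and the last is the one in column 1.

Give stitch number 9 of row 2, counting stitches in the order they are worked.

Row 2 uses chart row ((2-1) mod 6)+1 = 2. Row 2 is even, so WS.
Chart row 2 tiled across columns 1-14: K K P K K K K K P K K K K K
WS row: flip the tiled sequence (start at column 14) and apply K<->P; O and / stay.
Row 2 as worked: P P P P P K P P P P P K P P
Counting 9 along the worked row gives P.

Result:
P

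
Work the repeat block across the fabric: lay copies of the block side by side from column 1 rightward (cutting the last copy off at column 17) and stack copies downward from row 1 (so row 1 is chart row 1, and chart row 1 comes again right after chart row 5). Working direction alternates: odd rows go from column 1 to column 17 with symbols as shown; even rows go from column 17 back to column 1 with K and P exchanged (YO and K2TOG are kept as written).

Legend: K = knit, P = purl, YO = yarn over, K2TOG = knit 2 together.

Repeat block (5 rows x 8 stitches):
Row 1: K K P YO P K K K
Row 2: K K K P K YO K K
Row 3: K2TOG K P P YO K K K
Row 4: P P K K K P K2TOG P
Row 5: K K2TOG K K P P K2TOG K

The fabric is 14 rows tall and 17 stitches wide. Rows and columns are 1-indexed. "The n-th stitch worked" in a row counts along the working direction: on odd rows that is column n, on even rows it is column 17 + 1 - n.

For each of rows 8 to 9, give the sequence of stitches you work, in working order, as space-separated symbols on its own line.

Row 8: chart row 3, WS - tiled (columns 1-17): K2TOG K P P YO K K K K2TOG K P P YO K K K K2TOG; work from column 17 back to 1 with K<->P swapped.
Row 9: chart row 4, RS - tile across columns 1-17 and work as-is.

== ROWS AS WORKED ==
K2TOG P P P YO K K P K2TOG P P P YO K K P K2TOG
P P K K K P K2TOG P P P K K K P K2TOG P P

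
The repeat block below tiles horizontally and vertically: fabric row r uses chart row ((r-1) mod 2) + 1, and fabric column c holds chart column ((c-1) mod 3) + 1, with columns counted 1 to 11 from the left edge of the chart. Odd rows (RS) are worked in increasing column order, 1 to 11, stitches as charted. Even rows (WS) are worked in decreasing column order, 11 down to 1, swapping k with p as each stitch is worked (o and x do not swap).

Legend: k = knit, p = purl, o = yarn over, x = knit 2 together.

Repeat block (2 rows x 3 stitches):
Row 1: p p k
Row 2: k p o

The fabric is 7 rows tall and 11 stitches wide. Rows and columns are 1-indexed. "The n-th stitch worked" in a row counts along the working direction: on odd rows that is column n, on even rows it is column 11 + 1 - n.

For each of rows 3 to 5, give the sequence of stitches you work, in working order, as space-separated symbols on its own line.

Row 3: chart row 1, RS - tile across columns 1-11 and work as-is.
Row 4: chart row 2, WS - tiled (columns 1-11): k p o k p o k p o k p; work from column 11 back to 1 with k<->p swapped.
Row 5: chart row 1, RS - tile across columns 1-11 and work as-is.

== ROWS AS WORKED ==
p p k p p k p p k p p
k p o k p o k p o k p
p p k p p k p p k p p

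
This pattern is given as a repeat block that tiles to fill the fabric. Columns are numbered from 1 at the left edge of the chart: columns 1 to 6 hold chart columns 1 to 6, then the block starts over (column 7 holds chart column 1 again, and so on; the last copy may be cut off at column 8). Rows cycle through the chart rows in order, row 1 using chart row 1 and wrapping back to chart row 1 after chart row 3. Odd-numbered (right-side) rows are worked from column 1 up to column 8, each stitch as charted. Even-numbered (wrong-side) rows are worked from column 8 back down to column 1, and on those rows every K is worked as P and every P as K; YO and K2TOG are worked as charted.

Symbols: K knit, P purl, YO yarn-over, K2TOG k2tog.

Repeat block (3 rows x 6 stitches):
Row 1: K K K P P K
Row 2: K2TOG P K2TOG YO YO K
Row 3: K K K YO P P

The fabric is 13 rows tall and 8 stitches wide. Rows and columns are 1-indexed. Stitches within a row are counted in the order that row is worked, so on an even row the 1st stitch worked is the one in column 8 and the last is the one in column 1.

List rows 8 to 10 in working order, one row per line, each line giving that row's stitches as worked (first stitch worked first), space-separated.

Row 8: chart row 2, WS - tiled (columns 1-8): K2TOG P K2TOG YO YO K K2TOG P; work from column 8 back to 1 with K<->P swapped.
Row 9: chart row 3, RS - tile across columns 1-8 and work as-is.
Row 10: chart row 1, WS - tiled (columns 1-8): K K K P P K K K; work from column 8 back to 1 with K<->P swapped.

Rows as worked:
K K2TOG P YO YO K2TOG K K2TOG
K K K YO P P K K
P P P K K P P P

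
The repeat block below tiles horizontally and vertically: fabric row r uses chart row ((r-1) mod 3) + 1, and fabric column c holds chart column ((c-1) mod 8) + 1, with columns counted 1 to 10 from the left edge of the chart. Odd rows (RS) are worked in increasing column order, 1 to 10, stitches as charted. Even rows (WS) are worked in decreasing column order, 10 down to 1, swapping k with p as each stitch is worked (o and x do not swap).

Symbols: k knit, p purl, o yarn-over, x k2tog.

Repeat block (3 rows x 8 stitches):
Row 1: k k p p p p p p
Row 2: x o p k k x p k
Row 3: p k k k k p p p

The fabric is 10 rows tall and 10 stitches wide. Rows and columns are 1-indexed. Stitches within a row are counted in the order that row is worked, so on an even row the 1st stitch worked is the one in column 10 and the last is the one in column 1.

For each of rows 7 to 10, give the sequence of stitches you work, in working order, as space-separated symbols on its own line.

Row 7: chart row 1, RS - tile across columns 1-10 and work as-is.
Row 8: chart row 2, WS - tiled (columns 1-10): x o p k k x p k x o; work from column 10 back to 1 with k<->p swapped.
Row 9: chart row 3, RS - tile across columns 1-10 and work as-is.
Row 10: chart row 1, WS - tiled (columns 1-10): k k p p p p p p k k; work from column 10 back to 1 with k<->p swapped.

Rows as worked:
k k p p p p p p k k
o x p k x p p k o x
p k k k k p p p p k
p p k k k k k k p p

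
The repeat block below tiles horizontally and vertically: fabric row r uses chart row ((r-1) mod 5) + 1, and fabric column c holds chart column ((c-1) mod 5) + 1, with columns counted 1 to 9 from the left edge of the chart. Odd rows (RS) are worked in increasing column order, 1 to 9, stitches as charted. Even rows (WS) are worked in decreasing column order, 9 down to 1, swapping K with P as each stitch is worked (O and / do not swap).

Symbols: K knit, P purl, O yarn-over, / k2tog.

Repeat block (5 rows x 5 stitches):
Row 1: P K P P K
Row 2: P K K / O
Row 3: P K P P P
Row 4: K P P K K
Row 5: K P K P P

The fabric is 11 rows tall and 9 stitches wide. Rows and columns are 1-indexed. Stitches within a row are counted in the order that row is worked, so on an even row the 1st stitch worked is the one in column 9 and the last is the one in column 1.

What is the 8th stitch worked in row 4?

Row 4 uses chart row ((4-1) mod 5)+1 = 4. Row 4 is even, so WS.
Chart row 4 tiled across columns 1-9: K P P K K K P P K
WS row: flip the tiled sequence (start at column 9) and apply K<->P; O and / stay.
Row 4 as worked: P K K P P P K K P
Counting 8 along the worked row gives K.

== STITCH ==
K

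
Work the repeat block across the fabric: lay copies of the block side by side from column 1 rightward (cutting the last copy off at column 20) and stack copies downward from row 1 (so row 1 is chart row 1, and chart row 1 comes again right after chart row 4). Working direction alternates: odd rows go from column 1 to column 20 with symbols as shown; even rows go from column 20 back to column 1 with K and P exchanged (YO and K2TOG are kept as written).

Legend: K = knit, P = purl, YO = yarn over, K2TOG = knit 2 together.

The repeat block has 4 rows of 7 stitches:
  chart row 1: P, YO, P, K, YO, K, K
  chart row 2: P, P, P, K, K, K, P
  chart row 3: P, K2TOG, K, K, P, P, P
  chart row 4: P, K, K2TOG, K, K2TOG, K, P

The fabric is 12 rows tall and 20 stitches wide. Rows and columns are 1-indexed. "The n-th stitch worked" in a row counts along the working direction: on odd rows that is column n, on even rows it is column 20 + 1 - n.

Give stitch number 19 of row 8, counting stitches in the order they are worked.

Row 8 uses chart row ((8-1) mod 4)+1 = 4. Row 8 is even, so WS.
Chart row 4 tiled across columns 1-20: P K K2TOG K K2TOG K P P K K2TOG K K2TOG K P P K K2TOG K K2TOG K
Wrong side: read the tiled row from column 20 down to 1 and exchange K with P (leave YO, K2TOG).
Row 8 as worked: P K2TOG P K2TOG P K K P K2TOG P K2TOG P K K P K2TOG P K2TOG P K
Stitch 19 in working order -> P

Stitch:
P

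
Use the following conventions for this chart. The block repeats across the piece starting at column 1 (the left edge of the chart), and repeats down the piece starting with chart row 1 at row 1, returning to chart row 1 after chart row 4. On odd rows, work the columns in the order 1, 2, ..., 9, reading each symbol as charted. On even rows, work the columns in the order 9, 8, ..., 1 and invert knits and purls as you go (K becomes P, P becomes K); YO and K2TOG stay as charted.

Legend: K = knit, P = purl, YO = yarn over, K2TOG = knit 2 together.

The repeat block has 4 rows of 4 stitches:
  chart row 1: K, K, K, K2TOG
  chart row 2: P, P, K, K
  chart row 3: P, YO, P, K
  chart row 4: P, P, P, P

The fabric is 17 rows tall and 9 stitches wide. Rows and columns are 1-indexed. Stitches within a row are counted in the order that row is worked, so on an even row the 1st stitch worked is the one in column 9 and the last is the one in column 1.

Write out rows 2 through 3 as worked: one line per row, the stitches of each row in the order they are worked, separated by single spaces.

Row 2: chart row 2, WS - tiled (columns 1-9): P P K K P P K K P; work from column 9 back to 1 with K<->P swapped.
Row 3: chart row 3, RS - tile across columns 1-9 and work as-is.

== ROWS AS WORKED ==
K P P K K P P K K
P YO P K P YO P K P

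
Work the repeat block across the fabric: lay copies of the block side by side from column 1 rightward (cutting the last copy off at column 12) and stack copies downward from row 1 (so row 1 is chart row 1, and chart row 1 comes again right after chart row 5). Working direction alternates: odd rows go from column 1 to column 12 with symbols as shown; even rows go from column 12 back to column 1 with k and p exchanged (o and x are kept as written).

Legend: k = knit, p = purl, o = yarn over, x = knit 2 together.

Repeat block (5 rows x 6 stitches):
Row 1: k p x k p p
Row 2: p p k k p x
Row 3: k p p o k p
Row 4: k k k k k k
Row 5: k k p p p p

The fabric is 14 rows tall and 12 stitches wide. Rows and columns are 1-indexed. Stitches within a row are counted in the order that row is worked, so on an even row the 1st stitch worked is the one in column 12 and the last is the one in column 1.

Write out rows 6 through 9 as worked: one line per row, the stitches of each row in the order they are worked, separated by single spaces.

Rows as worked:
k k p x k p k k p x k p
p p k k p x p p k k p x
k p o k k p k p o k k p
k k k k k k k k k k k k

Derivation:
Row 6: chart row 1, WS - tiled (columns 1-12): k p x k p p k p x k p p; work from column 12 back to 1 with k<->p swapped.
Row 7: chart row 2, RS - tile across columns 1-12 and work as-is.
Row 8: chart row 3, WS - tiled (columns 1-12): k p p o k p k p p o k p; work from column 12 back to 1 with k<->p swapped.
Row 9: chart row 4, RS - tile across columns 1-12 and work as-is.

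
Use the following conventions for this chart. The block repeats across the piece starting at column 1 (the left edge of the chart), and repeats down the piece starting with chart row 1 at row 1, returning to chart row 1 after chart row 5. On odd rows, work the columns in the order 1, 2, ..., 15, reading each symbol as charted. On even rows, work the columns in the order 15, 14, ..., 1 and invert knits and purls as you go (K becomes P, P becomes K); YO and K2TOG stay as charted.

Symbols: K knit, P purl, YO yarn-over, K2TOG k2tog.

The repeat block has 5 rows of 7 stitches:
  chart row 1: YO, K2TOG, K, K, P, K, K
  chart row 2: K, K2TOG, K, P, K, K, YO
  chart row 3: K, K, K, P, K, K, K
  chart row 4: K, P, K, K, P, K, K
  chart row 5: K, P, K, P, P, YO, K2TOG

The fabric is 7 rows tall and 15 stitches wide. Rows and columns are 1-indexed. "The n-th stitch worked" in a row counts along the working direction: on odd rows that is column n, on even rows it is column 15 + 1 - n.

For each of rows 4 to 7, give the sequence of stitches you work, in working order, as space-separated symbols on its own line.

Row 4: chart row 4, WS - tiled (columns 1-15): K P K K P K K K P K K P K K K; work from column 15 back to 1 with K<->P swapped.
Row 5: chart row 5, RS - tile across columns 1-15 and work as-is.
Row 6: chart row 1, WS - tiled (columns 1-15): YO K2TOG K K P K K YO K2TOG K K P K K YO; work from column 15 back to 1 with K<->P swapped.
Row 7: chart row 2, RS - tile across columns 1-15 and work as-is.

== ROWS AS WORKED ==
P P P K P P K P P P K P P K P
K P K P P YO K2TOG K P K P P YO K2TOG K
YO P P K P P K2TOG YO P P K P P K2TOG YO
K K2TOG K P K K YO K K2TOG K P K K YO K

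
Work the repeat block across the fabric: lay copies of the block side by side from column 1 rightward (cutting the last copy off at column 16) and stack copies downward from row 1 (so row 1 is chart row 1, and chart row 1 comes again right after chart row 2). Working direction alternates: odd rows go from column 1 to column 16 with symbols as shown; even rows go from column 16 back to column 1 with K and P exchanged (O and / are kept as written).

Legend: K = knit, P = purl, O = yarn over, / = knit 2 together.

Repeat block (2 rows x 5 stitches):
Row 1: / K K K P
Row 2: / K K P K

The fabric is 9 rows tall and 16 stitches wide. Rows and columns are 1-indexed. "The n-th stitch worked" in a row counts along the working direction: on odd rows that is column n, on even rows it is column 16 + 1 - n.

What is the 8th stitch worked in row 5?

== STITCH ==
K

Derivation:
Row 5 uses chart row ((5-1) mod 2)+1 = 1. Row 5 is odd, so RS.
Chart row 1 tiled across columns 1-16: / K K K P / K K K P / K K K P /
RS row: no reversal, no swap; stitch n worked = column n.
Counting 8 along the worked row gives K.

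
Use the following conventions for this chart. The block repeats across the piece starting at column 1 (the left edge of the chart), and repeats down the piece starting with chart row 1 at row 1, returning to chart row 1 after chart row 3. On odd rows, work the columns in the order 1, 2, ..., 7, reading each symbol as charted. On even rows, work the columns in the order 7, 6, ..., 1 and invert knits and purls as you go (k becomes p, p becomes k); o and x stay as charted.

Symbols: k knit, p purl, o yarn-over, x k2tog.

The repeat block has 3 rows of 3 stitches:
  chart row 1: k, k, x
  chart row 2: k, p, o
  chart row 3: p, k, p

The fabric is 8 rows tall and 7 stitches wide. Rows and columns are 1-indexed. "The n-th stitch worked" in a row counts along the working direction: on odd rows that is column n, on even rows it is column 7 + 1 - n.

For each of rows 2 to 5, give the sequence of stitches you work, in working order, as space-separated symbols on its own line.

Row 2: chart row 2, WS - tiled (columns 1-7): k p o k p o k; work from column 7 back to 1 with k<->p swapped.
Row 3: chart row 3, RS - tile across columns 1-7 and work as-is.
Row 4: chart row 1, WS - tiled (columns 1-7): k k x k k x k; work from column 7 back to 1 with k<->p swapped.
Row 5: chart row 2, RS - tile across columns 1-7 and work as-is.

== ROWS AS WORKED ==
p o k p o k p
p k p p k p p
p x p p x p p
k p o k p o k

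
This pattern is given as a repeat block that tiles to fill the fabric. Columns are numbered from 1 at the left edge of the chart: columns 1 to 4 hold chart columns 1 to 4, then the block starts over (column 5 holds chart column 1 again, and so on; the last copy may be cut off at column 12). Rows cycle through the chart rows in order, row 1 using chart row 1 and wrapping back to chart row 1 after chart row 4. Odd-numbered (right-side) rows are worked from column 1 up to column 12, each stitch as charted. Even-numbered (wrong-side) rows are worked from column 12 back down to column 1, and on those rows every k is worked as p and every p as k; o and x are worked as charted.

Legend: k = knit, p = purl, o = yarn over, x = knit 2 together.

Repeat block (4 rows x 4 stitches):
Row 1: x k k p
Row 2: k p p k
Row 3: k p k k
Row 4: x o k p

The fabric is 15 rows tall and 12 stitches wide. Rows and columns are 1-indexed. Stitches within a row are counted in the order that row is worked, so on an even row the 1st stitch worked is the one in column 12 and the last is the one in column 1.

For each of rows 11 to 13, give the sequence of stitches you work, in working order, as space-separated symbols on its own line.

Row 11: chart row 3, RS - tile across columns 1-12 and work as-is.
Row 12: chart row 4, WS - tiled (columns 1-12): x o k p x o k p x o k p; work from column 12 back to 1 with k<->p swapped.
Row 13: chart row 1, RS - tile across columns 1-12 and work as-is.

== ROWS AS WORKED ==
k p k k k p k k k p k k
k p o x k p o x k p o x
x k k p x k k p x k k p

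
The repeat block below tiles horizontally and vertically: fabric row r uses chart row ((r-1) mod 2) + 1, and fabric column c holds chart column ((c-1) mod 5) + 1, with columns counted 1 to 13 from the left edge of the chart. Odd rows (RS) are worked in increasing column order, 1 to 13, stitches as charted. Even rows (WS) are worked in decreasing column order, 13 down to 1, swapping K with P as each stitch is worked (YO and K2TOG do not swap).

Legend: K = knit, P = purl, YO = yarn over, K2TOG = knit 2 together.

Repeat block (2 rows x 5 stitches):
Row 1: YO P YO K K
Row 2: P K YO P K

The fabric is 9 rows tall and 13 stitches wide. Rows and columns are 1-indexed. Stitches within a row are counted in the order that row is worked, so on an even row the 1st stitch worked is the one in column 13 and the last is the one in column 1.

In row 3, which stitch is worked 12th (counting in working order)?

Row 3: (3-1) mod 2 = 0, so use chart row 1. Odd row -> RS.
Chart row 1 tiled across columns 1-13: YO P YO K K YO P YO K K YO P YO
RS row: no reversal, no swap; stitch n worked = column n.
The 12th stitch worked is P.

== STITCH ==
P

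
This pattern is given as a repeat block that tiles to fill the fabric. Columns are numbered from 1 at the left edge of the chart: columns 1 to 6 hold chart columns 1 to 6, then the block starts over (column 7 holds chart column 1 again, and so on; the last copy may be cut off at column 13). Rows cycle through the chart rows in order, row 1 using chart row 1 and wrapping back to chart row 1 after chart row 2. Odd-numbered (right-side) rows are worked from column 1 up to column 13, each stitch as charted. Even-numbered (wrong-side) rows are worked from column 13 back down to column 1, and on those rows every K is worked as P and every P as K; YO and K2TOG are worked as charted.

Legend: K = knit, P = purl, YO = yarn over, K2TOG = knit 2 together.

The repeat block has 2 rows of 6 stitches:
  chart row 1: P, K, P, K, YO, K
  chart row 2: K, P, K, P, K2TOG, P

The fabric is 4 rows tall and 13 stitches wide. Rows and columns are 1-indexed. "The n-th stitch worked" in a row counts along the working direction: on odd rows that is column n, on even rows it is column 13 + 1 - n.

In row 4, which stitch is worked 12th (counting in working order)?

Stitch:
K

Derivation:
Row 4 uses chart row ((4-1) mod 2)+1 = 2. Row 4 is even, so WS.
Chart row 2 tiled across columns 1-13: K P K P K2TOG P K P K P K2TOG P K
WS: work from column 13 back to column 1 (reverse the tiled row), swapping K<->P (YO and K2TOG unchanged).
Row 4 as worked: P K K2TOG K P K P K K2TOG K P K P
Stitch 12 in working order -> K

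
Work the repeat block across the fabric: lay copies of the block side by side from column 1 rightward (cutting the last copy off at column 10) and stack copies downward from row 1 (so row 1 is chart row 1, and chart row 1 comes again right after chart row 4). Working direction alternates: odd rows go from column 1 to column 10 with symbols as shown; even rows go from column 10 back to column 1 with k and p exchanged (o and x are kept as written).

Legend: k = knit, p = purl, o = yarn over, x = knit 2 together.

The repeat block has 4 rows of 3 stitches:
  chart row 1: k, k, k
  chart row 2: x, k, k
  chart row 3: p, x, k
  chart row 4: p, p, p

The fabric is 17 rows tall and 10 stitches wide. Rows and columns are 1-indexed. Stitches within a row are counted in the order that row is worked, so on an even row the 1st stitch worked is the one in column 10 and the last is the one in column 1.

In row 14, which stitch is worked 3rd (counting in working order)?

Row 14: (14-1) mod 4 = 1, so use chart row 2. Even row -> WS.
Chart row 2 tiled across columns 1-10: x k k x k k x k k x
WS: work from column 10 back to column 1 (reverse the tiled row), swapping k<->p (o and x unchanged).
Row 14 as worked: x p p x p p x p p x
Stitch 3 in working order -> p

== STITCH ==
p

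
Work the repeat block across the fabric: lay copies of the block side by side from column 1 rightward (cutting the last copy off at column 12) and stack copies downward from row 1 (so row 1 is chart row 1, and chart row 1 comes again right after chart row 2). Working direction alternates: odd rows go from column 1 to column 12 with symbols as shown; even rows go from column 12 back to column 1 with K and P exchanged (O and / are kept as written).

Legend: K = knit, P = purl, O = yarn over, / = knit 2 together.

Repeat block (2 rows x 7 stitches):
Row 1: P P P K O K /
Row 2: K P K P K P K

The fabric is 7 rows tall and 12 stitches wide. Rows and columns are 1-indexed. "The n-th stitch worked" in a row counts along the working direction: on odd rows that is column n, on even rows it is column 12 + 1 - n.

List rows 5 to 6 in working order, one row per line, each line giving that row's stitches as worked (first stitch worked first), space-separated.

Row 5: chart row 1, RS - tile across columns 1-12 and work as-is.
Row 6: chart row 2, WS - tiled (columns 1-12): K P K P K P K K P K P K; work from column 12 back to 1 with K<->P swapped.

Rows as worked:
P P P K O K / P P P K O
P K P K P P K P K P K P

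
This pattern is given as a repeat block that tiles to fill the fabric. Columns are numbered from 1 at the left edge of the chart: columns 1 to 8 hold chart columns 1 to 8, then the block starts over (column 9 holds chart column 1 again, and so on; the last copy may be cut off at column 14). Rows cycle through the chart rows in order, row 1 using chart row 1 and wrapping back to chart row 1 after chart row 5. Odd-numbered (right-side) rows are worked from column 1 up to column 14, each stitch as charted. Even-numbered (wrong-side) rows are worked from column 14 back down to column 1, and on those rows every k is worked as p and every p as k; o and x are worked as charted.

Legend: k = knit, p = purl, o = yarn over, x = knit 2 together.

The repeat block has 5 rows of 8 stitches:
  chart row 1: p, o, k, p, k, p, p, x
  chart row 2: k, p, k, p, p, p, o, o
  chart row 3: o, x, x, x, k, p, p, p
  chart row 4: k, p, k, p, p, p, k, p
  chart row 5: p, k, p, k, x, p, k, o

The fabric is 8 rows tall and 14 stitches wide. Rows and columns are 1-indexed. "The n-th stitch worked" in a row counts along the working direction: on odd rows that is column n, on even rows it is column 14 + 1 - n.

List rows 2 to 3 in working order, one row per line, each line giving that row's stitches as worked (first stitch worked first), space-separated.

Row 2: chart row 2, WS - tiled (columns 1-14): k p k p p p o o k p k p p p; work from column 14 back to 1 with k<->p swapped.
Row 3: chart row 3, RS - tile across columns 1-14 and work as-is.

Result:
k k k p k p o o k k k p k p
o x x x k p p p o x x x k p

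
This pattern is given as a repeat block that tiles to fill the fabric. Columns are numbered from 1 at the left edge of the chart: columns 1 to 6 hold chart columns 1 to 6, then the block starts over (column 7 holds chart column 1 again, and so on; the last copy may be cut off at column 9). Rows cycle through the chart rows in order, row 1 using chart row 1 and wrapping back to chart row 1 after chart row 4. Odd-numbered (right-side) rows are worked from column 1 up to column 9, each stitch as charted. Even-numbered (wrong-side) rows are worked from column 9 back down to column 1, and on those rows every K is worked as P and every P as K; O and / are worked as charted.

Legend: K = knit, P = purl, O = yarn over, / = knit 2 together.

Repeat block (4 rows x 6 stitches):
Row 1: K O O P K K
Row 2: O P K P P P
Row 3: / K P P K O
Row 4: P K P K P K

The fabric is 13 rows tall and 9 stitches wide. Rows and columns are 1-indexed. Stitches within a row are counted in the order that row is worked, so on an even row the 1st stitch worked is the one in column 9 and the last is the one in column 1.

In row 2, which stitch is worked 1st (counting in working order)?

Stitch:
P

Derivation:
Row 2 uses chart row ((2-1) mod 4)+1 = 2. Row 2 is even, so WS.
Chart row 2 tiled across columns 1-9: O P K P P P O P K
Wrong side: read the tiled row from column 9 down to 1 and exchange K with P (leave O, /).
Row 2 as worked: P K O K K K P K O
The 1st stitch worked is P.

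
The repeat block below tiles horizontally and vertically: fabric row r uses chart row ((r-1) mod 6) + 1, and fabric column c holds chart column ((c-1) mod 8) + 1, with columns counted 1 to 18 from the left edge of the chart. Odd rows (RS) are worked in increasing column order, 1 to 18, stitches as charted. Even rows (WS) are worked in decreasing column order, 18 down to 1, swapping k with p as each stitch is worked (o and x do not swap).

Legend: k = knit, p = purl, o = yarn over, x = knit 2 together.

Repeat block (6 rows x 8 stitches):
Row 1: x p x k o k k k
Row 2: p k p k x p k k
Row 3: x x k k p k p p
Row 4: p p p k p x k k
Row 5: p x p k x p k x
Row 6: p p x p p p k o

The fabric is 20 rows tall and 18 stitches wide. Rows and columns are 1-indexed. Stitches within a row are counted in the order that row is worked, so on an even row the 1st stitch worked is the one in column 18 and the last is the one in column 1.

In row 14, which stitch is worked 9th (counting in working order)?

== STITCH ==
p

Derivation:
For row 14: chart row = ((14-1) mod 6) + 1 = 2; this is a WS (even) row.
Chart row 2 tiled across columns 1-18: p k p k x p k k p k p k x p k k p k
WS: work from column 18 back to column 1 (reverse the tiled row), swapping k<->p (o and x unchanged).
Row 14 as worked: p k p p k x p k p k p p k x p k p k
Counting 9 along the worked row gives p.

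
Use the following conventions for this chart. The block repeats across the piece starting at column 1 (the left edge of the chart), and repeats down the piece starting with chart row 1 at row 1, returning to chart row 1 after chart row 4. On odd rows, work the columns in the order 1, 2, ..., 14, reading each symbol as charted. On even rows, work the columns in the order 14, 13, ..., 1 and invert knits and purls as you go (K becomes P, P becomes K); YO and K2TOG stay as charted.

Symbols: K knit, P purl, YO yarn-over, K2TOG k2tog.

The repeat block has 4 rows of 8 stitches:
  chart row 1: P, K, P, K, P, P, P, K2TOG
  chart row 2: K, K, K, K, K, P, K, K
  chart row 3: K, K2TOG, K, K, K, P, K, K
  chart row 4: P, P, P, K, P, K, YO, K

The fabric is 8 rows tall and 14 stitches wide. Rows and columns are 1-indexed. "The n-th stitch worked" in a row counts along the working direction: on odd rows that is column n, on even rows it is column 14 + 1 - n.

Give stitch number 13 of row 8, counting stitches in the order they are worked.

Row 8 uses chart row ((8-1) mod 4)+1 = 4. Row 8 is even, so WS.
Chart row 4 tiled across columns 1-14: P P P K P K YO K P P P K P K
WS: work from column 14 back to column 1 (reverse the tiled row), swapping K<->P (YO and K2TOG unchanged).
Row 8 as worked: P K P K K K P YO P K P K K K
Stitch 13 in working order -> K

Result:
K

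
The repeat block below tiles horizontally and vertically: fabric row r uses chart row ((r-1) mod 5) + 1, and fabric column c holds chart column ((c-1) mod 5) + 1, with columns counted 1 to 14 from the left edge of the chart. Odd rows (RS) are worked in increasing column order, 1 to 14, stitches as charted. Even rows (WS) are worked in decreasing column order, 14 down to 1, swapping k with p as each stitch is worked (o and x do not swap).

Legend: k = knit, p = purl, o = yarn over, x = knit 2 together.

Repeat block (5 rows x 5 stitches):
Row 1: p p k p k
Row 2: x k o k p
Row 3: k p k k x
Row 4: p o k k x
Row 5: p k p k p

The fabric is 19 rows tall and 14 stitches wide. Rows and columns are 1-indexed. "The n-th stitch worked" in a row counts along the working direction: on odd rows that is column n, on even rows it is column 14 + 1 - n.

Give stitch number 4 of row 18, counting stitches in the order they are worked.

Stitch:
p

Derivation:
Row 18 uses chart row ((18-1) mod 5)+1 = 3. Row 18 is even, so WS.
Chart row 3 tiled across columns 1-14: k p k k x k p k k x k p k k
WS: work from column 14 back to column 1 (reverse the tiled row), swapping k<->p (o and x unchanged).
Row 18 as worked: p p k p x p p k p x p p k p
Stitch 4 in working order -> p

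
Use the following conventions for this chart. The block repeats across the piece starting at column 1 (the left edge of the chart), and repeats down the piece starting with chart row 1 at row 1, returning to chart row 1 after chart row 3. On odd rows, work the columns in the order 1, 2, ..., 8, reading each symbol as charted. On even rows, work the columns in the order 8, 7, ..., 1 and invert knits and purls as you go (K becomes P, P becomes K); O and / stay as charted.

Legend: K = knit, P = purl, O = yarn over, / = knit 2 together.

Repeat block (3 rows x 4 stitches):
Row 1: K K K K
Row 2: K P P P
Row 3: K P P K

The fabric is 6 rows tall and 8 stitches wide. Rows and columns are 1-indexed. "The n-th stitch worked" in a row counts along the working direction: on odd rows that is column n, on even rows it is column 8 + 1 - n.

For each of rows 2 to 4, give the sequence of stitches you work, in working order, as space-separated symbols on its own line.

== ROWS AS WORKED ==
K K K P K K K P
K P P K K P P K
P P P P P P P P

Derivation:
Row 2: chart row 2, WS - tiled (columns 1-8): K P P P K P P P; work from column 8 back to 1 with K<->P swapped.
Row 3: chart row 3, RS - tile across columns 1-8 and work as-is.
Row 4: chart row 1, WS - tiled (columns 1-8): K K K K K K K K; work from column 8 back to 1 with K<->P swapped.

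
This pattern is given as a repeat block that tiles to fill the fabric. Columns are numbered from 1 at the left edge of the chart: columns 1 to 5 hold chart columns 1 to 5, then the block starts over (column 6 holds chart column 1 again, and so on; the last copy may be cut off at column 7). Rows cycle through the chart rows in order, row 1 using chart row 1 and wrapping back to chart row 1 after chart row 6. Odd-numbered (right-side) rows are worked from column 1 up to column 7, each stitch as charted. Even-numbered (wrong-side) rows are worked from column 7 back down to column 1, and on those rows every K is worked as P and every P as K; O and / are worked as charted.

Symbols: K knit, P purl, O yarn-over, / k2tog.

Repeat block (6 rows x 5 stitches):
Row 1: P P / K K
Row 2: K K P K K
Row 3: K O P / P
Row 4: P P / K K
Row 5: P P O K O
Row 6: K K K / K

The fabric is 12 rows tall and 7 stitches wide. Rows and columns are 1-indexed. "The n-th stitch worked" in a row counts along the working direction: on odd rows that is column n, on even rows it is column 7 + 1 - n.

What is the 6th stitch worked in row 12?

== STITCH ==
P

Derivation:
For row 12: chart row = ((12-1) mod 6) + 1 = 6; this is a WS (even) row.
Chart row 6 tiled across columns 1-7: K K K / K K K
Wrong side: read the tiled row from column 7 down to 1 and exchange K with P (leave O, /).
Row 12 as worked: P P P / P P P
Stitch 6 in working order -> P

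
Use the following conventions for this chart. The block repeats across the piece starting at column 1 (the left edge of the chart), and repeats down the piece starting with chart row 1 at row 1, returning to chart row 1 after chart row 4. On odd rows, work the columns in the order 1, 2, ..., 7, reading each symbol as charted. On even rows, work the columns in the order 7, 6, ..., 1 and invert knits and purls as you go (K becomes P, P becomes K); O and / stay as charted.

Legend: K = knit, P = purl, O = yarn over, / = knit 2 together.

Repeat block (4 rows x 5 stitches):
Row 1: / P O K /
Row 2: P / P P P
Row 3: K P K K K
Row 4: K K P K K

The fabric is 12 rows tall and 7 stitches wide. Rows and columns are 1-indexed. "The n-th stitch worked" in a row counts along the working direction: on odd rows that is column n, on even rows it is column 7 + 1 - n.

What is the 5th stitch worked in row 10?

== STITCH ==
K

Derivation:
For row 10: chart row = ((10-1) mod 4) + 1 = 2; this is a WS (even) row.
Chart row 2 tiled across columns 1-7: P / P P P P /
WS row: flip the tiled sequence (start at column 7) and apply K<->P; O and / stay.
Row 10 as worked: / K K K K / K
Stitch 5 in working order -> K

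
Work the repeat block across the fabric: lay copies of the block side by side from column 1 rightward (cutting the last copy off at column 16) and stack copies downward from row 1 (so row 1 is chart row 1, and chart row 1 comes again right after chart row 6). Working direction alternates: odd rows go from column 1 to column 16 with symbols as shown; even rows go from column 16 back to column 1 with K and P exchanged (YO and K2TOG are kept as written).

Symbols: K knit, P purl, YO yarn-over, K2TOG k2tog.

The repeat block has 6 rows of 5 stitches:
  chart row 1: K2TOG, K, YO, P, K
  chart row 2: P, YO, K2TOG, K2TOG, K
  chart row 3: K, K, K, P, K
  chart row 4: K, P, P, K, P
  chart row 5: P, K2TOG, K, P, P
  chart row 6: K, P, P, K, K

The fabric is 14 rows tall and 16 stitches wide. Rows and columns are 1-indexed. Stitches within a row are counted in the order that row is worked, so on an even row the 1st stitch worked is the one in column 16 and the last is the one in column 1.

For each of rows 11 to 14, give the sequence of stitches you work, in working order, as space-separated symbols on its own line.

Row 11: chart row 5, RS - tile across columns 1-16 and work as-is.
Row 12: chart row 6, WS - tiled (columns 1-16): K P P K K K P P K K K P P K K K; work from column 16 back to 1 with K<->P swapped.
Row 13: chart row 1, RS - tile across columns 1-16 and work as-is.
Row 14: chart row 2, WS - tiled (columns 1-16): P YO K2TOG K2TOG K P YO K2TOG K2TOG K P YO K2TOG K2TOG K P; work from column 16 back to 1 with K<->P swapped.

Rows as worked:
P K2TOG K P P P K2TOG K P P P K2TOG K P P P
P P P K K P P P K K P P P K K P
K2TOG K YO P K K2TOG K YO P K K2TOG K YO P K K2TOG
K P K2TOG K2TOG YO K P K2TOG K2TOG YO K P K2TOG K2TOG YO K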